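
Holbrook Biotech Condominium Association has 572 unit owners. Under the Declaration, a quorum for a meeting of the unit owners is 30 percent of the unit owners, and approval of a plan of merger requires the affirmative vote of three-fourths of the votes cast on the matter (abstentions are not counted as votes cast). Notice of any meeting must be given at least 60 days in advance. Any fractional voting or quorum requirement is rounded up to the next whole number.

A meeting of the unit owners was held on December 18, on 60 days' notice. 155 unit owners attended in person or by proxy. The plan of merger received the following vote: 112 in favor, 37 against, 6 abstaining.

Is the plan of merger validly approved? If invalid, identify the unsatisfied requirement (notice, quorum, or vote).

Notice: 60 days given; 60 required. Satisfied.
Quorum: 30% of 572 = 171.60, rounded up to 172; 155 present. Not satisfied.
Vote: requires three-fourths of the votes cast (155 − 6 abstaining = 149); 3/4 of 149 = 111.75, rounded up to 112, so 112 needed; 112 in favor. Satisfied.

Invalid — quorum requirement not satisfied.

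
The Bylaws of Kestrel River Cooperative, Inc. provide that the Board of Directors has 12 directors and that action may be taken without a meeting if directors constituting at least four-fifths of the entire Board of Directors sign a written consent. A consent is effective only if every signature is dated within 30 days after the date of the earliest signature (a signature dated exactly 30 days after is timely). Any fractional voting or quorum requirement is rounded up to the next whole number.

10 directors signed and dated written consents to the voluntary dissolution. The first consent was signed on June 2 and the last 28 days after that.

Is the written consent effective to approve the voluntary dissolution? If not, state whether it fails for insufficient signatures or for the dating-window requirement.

Signatures required: at least four-fifths of 12 — 4/5 of 12 = 9.60, rounded up to 10, so 10 needed; 10 signed. Sufficient.
Dating window: the latest signature is 28 days after the earliest; the limit is 30 days. Within the window.

Effective — both the signature and dating-window requirements are satisfied.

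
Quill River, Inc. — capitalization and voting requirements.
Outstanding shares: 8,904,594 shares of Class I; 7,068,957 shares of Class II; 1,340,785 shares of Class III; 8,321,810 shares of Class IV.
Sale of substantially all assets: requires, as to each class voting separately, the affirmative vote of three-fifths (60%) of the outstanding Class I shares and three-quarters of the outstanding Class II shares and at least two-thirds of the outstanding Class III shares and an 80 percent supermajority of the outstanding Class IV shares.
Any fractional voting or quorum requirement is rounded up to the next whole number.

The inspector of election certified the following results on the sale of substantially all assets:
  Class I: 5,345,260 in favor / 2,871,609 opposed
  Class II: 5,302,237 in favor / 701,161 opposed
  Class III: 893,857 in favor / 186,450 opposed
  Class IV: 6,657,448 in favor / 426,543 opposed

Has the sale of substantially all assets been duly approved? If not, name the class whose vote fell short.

Approved — every class gave the required vote.

Class I: 3/5 of 8904594 = 5342756.40, rounded up to 5342757; 5,342,757 required, 5,345,260 in favor — approved.
Class II: 3/4 of 7068957 = 5301717.75, rounded up to 5301718; 5,301,718 required, 5,302,237 in favor — approved.
Class III: 2/3 of 1340785 = 893856.67, rounded up to 893857; 893,857 required, 893,857 in favor — approved.
Class IV: 4/5 of 8321810 = 6657448; 6,657,448 required, 6,657,448 in favor — approved.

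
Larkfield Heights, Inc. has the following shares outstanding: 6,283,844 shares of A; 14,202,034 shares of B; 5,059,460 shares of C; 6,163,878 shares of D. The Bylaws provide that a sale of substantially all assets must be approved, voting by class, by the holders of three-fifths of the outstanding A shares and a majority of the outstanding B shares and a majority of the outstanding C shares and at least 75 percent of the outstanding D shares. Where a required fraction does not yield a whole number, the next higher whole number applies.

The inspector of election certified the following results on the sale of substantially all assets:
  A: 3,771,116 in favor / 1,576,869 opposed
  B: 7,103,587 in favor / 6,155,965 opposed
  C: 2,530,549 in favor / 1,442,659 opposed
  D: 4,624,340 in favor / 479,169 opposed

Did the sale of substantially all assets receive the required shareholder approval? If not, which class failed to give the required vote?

A: 3/5 of 6283844 = 3770306.40, rounded up to 3770307; 3,770,307 required, 3,771,116 in favor — approved.
B: a majority of 14202034 is 7101018; 7,101,018 required, 7,103,587 in favor — approved.
C: a majority of 5059460 is 2529731; 2,529,731 required, 2,530,549 in favor — approved.
D: 3/4 of 6163878 = 4622908.50, rounded up to 4622909; 4,622,909 required, 4,624,340 in favor — approved.

Approved — every class gave the required vote.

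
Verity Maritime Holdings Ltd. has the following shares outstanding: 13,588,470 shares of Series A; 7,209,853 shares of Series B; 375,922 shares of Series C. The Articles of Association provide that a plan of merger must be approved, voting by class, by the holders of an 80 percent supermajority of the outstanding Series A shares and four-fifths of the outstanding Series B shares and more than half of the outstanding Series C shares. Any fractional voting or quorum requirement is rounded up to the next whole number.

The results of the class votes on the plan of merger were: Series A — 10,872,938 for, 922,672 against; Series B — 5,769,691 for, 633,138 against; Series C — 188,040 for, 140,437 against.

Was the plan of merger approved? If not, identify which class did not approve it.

Series A: 4/5 of 13588470 = 10870776; 10,870,776 required, 10,872,938 in favor — approved.
Series B: 4/5 of 7209853 = 5767882.40, rounded up to 5767883; 5,767,883 required, 5,769,691 in favor — approved.
Series C: a majority of 375922 is 187962; 187,962 required, 188,040 in favor — approved.

Approved — every class gave the required vote.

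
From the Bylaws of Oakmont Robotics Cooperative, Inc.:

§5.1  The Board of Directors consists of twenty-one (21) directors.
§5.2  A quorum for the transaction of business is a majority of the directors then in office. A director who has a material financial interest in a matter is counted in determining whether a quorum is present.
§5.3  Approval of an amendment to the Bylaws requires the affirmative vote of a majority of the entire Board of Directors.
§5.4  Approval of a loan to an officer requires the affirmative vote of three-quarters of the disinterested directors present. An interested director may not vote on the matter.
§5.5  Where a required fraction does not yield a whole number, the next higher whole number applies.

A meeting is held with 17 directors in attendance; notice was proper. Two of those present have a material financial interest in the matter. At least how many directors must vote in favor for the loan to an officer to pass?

12

The loan to an officer requires three-fourths of the disinterested directors present (17 − 2 = 15).
3/4 of 15 = 11.25, rounded up to 12.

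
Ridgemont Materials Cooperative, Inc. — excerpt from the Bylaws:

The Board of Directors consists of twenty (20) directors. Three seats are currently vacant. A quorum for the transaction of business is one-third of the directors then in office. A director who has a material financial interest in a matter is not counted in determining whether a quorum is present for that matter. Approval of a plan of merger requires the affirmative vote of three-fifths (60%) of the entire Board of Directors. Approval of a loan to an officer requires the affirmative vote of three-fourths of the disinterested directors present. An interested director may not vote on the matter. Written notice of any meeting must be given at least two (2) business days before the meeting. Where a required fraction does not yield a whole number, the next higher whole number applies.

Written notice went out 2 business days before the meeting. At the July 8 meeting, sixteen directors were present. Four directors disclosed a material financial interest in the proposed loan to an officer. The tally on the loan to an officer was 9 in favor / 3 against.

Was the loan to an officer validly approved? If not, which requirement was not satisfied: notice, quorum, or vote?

Valid — all requirements satisfied.

Notice: 2 business days given; 2 required (2 ≥ 2). Satisfied.
Quorum: 16 present, but the 4 interested directors do not count, leaving 12. Quorum is 6. Satisfied.
Vote: the loan to an officer requires three-fourths of the disinterested directors present (16 − 4 = 12). 3/4 of 12 = 9, so 9 affirmative votes are needed; 9 voted in favor. Satisfied.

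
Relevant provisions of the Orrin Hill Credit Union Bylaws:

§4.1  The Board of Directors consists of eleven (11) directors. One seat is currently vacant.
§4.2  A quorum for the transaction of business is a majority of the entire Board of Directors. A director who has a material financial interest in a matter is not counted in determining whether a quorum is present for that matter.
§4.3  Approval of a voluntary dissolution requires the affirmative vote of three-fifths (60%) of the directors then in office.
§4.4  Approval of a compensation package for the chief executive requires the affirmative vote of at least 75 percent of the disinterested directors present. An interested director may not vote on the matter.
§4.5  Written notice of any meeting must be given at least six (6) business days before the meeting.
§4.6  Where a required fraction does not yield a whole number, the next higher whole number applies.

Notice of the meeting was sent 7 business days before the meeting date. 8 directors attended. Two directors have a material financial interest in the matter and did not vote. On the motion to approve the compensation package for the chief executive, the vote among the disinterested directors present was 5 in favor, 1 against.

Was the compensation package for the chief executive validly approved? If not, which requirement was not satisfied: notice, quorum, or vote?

Notice: 7 business days given; 6 required (7 ≥ 6). Satisfied.
Quorum: 8 present, but the 2 interested directors do not count, leaving 6. Quorum is 6. Satisfied.
Vote: the compensation package for the chief executive requires three-fourths of the disinterested directors present (8 − 2 = 6). 3/4 of 6 = 4.50, rounded up to 5, so 5 affirmative votes are needed; 5 voted in favor. Satisfied.

Valid — all requirements satisfied.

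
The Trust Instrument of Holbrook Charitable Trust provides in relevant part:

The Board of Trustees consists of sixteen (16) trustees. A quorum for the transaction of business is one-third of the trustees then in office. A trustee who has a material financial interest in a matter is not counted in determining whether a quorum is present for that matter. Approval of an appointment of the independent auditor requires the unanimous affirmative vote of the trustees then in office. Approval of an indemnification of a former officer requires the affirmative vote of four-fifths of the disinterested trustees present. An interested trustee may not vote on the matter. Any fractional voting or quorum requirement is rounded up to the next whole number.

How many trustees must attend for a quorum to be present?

1/3 of 16 = 5.33, rounded up to 6.

6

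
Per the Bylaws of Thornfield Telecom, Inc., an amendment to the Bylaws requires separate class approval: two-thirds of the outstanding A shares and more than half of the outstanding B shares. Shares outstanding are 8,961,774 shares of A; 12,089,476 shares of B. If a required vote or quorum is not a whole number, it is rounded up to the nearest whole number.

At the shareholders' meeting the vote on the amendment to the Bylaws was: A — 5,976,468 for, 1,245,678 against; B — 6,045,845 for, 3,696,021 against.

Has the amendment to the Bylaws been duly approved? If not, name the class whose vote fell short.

A: 2/3 of 8961774 = 5974516; 5,974,516 required, 5,976,468 in favor — approved.
B: a majority of 12089476 is 6044739; 6,044,739 required, 6,045,845 in favor — approved.

Approved — every class gave the required vote.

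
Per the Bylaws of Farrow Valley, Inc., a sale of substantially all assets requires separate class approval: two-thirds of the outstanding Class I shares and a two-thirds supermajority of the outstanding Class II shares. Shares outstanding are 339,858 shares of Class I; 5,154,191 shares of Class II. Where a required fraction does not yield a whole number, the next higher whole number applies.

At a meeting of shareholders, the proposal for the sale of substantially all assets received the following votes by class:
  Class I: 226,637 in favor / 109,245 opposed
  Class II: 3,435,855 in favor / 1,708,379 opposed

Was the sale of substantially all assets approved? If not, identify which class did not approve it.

Not approved — the Class II shares did not give the required vote.

Class I: 2/3 of 339858 = 226572; 226,572 required, 226,637 in favor — approved.
Class II: 2/3 of 5154191 = 3436127.33, rounded up to 3436128; 3,436,128 required, 3,435,855 in favor — not approved.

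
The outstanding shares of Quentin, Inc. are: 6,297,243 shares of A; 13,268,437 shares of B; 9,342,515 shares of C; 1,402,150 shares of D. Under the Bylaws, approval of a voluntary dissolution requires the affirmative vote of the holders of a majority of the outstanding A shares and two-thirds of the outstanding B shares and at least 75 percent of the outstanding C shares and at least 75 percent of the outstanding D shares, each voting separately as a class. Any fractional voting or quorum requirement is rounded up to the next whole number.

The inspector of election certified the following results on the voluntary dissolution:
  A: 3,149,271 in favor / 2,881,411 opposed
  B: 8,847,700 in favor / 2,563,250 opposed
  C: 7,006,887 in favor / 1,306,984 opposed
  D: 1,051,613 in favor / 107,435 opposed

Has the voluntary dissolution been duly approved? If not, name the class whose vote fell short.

Approved — every class gave the required vote.

A: a majority of 6297243 is 3148622; 3,148,622 required, 3,149,271 in favor — approved.
B: 2/3 of 13268437 = 8845624.67, rounded up to 8845625; 8,845,625 required, 8,847,700 in favor — approved.
C: 3/4 of 9342515 = 7006886.25, rounded up to 7006887; 7,006,887 required, 7,006,887 in favor — approved.
D: 3/4 of 1402150 = 1051612.50, rounded up to 1051613; 1,051,613 required, 1,051,613 in favor — approved.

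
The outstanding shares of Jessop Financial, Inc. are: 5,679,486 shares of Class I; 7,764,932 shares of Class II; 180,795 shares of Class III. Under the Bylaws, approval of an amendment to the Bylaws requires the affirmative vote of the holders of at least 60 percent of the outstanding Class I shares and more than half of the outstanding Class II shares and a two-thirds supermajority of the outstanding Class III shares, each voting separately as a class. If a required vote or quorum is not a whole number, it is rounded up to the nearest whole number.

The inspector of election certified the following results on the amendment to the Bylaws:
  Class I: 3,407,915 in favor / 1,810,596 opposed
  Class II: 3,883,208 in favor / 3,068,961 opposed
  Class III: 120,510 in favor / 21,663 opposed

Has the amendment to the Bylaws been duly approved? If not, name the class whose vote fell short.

Not approved — the Class III shares did not give the required vote.

Class I: 3/5 of 5679486 = 3407691.60, rounded up to 3407692; 3,407,692 required, 3,407,915 in favor — approved.
Class II: a majority of 7764932 is 3882467; 3,882,467 required, 3,883,208 in favor — approved.
Class III: 2/3 of 180795 = 120530; 120,530 required, 120,510 in favor — not approved.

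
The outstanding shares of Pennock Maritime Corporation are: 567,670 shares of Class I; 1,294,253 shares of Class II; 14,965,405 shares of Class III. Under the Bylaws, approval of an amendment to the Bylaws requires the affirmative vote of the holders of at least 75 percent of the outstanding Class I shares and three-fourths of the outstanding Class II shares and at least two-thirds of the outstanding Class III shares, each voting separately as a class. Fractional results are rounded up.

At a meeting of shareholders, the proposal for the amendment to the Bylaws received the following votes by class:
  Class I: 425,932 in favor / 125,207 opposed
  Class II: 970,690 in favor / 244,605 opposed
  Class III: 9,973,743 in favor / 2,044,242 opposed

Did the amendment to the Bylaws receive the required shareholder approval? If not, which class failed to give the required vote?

Not approved — the Class III shares did not give the required vote.

Class I: 3/4 of 567670 = 425752.50, rounded up to 425753; 425,753 required, 425,932 in favor — approved.
Class II: 3/4 of 1294253 = 970689.75, rounded up to 970690; 970,690 required, 970,690 in favor — approved.
Class III: 2/3 of 14965405 = 9976936.67, rounded up to 9976937; 9,976,937 required, 9,973,743 in favor — not approved.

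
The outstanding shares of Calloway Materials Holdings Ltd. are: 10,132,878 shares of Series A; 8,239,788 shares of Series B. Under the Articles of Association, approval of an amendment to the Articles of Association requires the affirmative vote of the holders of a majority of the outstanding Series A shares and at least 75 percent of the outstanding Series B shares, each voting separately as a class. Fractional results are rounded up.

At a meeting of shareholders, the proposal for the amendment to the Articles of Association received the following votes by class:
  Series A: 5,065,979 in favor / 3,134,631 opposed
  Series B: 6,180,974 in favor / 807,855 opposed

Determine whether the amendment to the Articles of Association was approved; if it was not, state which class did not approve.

Series A: a majority of 10132878 is 5066440; 5,066,440 required, 5,065,979 in favor — not approved.
Series B: 3/4 of 8239788 = 6179841; 6,179,841 required, 6,180,974 in favor — approved.

Not approved — the Series A shares did not give the required vote.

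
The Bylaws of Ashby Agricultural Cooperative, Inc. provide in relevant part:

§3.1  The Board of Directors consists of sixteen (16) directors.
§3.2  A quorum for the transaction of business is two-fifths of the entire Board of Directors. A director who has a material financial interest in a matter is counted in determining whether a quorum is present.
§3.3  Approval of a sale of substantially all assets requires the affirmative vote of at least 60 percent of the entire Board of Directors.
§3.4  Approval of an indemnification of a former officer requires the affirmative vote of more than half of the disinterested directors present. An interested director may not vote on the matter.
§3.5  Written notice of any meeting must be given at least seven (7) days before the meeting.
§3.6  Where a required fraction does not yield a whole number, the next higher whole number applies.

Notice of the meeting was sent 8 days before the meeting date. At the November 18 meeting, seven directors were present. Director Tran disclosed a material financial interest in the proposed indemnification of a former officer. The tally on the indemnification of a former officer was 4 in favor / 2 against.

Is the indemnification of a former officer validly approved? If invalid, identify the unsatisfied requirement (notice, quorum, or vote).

Valid — all requirements satisfied.

Notice: 8 days given; 7 required (8 ≥ 7). Satisfied.
Quorum: 7 present (interested directors count toward quorum); quorum is 7. Satisfied.
Vote: the indemnification of a former officer requires a majority of the disinterested directors present (7 − 1 = 6). A majority of 6 is 4, so 4 affirmative votes are needed; 4 voted in favor. Satisfied.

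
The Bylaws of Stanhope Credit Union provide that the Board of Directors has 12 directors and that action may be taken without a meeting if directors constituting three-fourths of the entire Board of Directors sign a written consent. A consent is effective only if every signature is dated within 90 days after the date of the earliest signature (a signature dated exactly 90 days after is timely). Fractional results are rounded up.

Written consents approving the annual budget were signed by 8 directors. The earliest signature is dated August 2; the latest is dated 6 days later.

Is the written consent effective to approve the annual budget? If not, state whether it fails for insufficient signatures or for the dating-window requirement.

Signatures required: three-fourths of 12 — 3/4 of 12 = 9, so 9 needed; 8 signed. Insufficient.
Dating window: the latest signature is 6 days after the earliest; the limit is 90 days. Within the window.

Not effective — insufficient signatures.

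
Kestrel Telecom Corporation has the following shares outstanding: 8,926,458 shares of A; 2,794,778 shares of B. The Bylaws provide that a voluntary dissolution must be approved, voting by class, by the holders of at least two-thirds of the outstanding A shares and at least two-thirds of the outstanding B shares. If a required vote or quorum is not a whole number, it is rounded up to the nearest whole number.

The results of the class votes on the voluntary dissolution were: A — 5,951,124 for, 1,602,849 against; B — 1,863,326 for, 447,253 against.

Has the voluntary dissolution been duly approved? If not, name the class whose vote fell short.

A: 2/3 of 8926458 = 5950972; 5,950,972 required, 5,951,124 in favor — approved.
B: 2/3 of 2794778 = 1863185.33, rounded up to 1863186; 1,863,186 required, 1,863,326 in favor — approved.

Approved — every class gave the required vote.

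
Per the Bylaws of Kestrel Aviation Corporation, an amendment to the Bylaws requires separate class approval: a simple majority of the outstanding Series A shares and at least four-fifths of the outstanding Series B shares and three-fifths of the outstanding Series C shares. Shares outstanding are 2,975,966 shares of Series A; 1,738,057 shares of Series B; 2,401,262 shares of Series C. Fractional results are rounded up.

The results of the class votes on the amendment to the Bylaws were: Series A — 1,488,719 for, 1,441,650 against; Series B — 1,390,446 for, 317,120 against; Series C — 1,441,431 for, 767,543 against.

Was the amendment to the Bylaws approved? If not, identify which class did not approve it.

Approved — every class gave the required vote.

Series A: a majority of 2975966 is 1487984; 1,487,984 required, 1,488,719 in favor — approved.
Series B: 4/5 of 1738057 = 1390445.60, rounded up to 1390446; 1,390,446 required, 1,390,446 in favor — approved.
Series C: 3/5 of 2401262 = 1440757.20, rounded up to 1440758; 1,440,758 required, 1,441,431 in favor — approved.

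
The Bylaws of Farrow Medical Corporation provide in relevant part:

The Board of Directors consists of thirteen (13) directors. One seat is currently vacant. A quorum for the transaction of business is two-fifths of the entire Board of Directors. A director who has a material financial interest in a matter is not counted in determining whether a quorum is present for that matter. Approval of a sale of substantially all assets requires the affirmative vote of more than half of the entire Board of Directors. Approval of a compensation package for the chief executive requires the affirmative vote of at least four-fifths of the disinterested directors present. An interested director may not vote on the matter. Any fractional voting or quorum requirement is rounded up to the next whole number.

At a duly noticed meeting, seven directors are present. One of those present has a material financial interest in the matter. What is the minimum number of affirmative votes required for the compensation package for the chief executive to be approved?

5

The compensation package for the chief executive requires four-fifths of the disinterested directors present (7 − 1 = 6).
4/5 of 6 = 4.80, rounded up to 5.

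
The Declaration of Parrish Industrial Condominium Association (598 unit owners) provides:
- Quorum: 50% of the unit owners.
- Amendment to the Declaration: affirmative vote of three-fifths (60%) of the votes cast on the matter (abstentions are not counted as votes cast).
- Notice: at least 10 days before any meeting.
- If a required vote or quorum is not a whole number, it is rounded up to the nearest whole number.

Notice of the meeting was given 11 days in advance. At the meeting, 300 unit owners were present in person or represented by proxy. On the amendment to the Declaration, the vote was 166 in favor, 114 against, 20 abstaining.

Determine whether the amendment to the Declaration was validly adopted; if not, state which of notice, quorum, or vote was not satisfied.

Invalid — vote requirement not satisfied.

Notice: 11 days given; 10 required. Satisfied.
Quorum: 50% of 598 = 299; 300 present. Satisfied.
Vote: requires three-fifths of the votes cast (300 − 20 abstaining = 280); 3/5 of 280 = 168, so 168 needed; 166 in favor. Not satisfied.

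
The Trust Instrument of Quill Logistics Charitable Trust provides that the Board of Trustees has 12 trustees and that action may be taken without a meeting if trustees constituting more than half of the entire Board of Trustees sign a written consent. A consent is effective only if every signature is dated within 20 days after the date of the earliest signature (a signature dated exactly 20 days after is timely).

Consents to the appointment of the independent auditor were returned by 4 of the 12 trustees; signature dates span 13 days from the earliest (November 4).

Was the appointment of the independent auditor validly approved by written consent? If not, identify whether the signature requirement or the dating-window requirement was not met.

Signatures required: more than half of 12 — a majority of 12 is 7, so 7 needed; 4 signed. Insufficient.
Dating window: the latest signature is 13 days after the earliest; the limit is 20 days. Within the window.

Not effective — insufficient signatures.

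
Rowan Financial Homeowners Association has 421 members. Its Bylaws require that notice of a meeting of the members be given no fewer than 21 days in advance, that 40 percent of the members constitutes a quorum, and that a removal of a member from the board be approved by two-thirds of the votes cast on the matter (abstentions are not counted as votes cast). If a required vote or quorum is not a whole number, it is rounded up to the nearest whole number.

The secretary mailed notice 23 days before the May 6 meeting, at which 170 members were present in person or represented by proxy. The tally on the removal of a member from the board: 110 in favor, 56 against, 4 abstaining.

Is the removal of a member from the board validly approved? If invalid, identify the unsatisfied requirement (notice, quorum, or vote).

Notice: 23 days given; 21 required. Satisfied.
Quorum: 40% of 421 = 168.40, rounded up to 169; 170 present. Satisfied.
Vote: requires two-thirds of the votes cast (170 − 4 abstaining = 166); 2/3 of 166 = 110.67, rounded up to 111, so 111 needed; 110 in favor. Not satisfied.

Invalid — vote requirement not satisfied.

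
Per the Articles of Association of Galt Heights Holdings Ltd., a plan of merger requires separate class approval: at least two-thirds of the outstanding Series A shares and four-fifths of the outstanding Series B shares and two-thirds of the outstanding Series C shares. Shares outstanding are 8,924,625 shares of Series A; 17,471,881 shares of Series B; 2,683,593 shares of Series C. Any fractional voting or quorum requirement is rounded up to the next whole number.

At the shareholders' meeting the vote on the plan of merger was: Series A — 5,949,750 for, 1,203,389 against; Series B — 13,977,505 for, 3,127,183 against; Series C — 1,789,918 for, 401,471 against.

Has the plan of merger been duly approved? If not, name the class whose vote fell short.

Series A: 2/3 of 8924625 = 5949750; 5,949,750 required, 5,949,750 in favor — approved.
Series B: 4/5 of 17471881 = 13977504.80, rounded up to 13977505; 13,977,505 required, 13,977,505 in favor — approved.
Series C: 2/3 of 2683593 = 1789062; 1,789,062 required, 1,789,918 in favor — approved.

Approved — every class gave the required vote.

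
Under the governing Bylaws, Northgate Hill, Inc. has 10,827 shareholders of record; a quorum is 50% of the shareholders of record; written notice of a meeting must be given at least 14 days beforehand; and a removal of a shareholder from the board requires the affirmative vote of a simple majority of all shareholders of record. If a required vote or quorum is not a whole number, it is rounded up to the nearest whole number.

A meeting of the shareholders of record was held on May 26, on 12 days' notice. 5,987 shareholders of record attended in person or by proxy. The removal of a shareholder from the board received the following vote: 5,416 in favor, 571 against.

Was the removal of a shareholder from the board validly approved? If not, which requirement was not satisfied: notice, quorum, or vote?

Invalid — notice requirement not satisfied.

Notice: 12 days given; 14 required. Not satisfied.
Quorum: 50% of 10,827 = 5,413.50, rounded up to 5,414; 5,987 present. Satisfied.
Vote: requires a majority of all shareholders of record (10,827); a majority of 10827 is 5414, so 5,414 needed; 5,416 in favor. Satisfied.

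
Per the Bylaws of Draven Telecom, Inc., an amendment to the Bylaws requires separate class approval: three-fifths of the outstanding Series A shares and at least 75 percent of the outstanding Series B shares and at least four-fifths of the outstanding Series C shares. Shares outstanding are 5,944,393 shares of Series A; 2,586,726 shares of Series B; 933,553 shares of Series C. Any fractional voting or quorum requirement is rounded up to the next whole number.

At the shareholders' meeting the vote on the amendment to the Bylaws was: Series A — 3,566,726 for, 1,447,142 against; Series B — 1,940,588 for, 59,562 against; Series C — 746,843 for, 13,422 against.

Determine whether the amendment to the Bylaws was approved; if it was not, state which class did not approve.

Series A: 3/5 of 5944393 = 3566635.80, rounded up to 3566636; 3,566,636 required, 3,566,726 in favor — approved.
Series B: 3/4 of 2586726 = 1940044.50, rounded up to 1940045; 1,940,045 required, 1,940,588 in favor — approved.
Series C: 4/5 of 933553 = 746842.40, rounded up to 746843; 746,843 required, 746,843 in favor — approved.

Approved — every class gave the required vote.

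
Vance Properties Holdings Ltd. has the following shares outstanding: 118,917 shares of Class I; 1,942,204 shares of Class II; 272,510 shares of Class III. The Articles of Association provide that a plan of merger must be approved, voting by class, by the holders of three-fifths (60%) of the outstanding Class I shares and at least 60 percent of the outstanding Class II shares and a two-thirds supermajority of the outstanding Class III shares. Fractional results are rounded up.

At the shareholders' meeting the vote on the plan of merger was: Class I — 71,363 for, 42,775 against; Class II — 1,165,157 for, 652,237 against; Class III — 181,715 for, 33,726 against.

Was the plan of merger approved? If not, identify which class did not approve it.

Not approved — the Class II shares did not give the required vote.

Class I: 3/5 of 118917 = 71350.20, rounded up to 71351; 71,351 required, 71,363 in favor — approved.
Class II: 3/5 of 1942204 = 1165322.40, rounded up to 1165323; 1,165,323 required, 1,165,157 in favor — not approved.
Class III: 2/3 of 272510 = 181673.33, rounded up to 181674; 181,674 required, 181,715 in favor — approved.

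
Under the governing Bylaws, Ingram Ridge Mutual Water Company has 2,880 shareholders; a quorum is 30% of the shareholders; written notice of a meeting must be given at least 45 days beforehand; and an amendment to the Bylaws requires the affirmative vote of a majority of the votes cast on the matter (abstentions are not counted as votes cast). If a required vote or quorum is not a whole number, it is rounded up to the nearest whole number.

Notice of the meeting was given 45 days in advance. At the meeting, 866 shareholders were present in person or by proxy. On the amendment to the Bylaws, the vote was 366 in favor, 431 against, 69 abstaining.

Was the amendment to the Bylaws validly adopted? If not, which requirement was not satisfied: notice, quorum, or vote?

Invalid — vote requirement not satisfied.

Notice: 45 days given; 45 required. Satisfied.
Quorum: 30% of 2,880 = 864; 866 present. Satisfied.
Vote: requires a majority of the votes cast (866 − 69 abstaining = 797); a majority of 797 is 399, so 399 needed; 366 in favor. Not satisfied.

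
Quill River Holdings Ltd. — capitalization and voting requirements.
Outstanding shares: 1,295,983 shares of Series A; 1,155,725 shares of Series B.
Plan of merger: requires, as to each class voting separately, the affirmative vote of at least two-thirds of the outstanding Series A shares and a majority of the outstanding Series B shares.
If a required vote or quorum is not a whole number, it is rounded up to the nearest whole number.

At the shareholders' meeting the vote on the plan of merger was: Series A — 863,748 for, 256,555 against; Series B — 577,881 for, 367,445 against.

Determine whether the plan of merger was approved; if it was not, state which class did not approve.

Not approved — the Series A shares did not give the required vote.

Series A: 2/3 of 1295983 = 863988.67, rounded up to 863989; 863,989 required, 863,748 in favor — not approved.
Series B: a majority of 1155725 is 577863; 577,863 required, 577,881 in favor — approved.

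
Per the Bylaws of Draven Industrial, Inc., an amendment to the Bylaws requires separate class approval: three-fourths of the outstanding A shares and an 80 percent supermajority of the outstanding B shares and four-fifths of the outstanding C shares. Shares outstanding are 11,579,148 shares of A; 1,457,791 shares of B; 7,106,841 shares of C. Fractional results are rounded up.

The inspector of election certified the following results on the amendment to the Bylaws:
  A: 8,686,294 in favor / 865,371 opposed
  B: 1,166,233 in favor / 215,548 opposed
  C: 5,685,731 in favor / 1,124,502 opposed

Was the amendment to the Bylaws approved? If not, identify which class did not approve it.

Approved — every class gave the required vote.

A: 3/4 of 11579148 = 8684361; 8,684,361 required, 8,686,294 in favor — approved.
B: 4/5 of 1457791 = 1166232.80, rounded up to 1166233; 1,166,233 required, 1,166,233 in favor — approved.
C: 4/5 of 7106841 = 5685472.80, rounded up to 5685473; 5,685,473 required, 5,685,731 in favor — approved.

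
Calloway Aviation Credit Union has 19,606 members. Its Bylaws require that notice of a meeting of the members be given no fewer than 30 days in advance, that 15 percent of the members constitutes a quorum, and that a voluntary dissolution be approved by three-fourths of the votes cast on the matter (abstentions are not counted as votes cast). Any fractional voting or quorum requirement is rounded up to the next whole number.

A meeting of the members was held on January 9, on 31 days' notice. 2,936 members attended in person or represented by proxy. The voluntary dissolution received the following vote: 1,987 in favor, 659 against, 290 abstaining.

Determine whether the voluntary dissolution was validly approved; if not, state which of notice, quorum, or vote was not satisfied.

Invalid — quorum requirement not satisfied.

Notice: 31 days given; 30 required. Satisfied.
Quorum: 15% of 19,606 = 2,940.90, rounded up to 2,941; 2,936 present. Not satisfied.
Vote: requires three-fourths of the votes cast (2,936 − 290 abstaining = 2,646); 3/4 of 2646 = 1984.50, rounded up to 1985, so 1,985 needed; 1,987 in favor. Satisfied.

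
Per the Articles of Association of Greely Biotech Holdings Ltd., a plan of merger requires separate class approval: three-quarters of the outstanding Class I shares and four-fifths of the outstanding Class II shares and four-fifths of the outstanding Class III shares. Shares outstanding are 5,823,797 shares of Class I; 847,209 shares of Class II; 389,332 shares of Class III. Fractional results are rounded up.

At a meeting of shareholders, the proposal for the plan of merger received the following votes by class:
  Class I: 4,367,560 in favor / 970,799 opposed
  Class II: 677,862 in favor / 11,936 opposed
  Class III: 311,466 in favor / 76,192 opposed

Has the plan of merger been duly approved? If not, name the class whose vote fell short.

Not approved — the Class I shares did not give the required vote.

Class I: 3/4 of 5823797 = 4367847.75, rounded up to 4367848; 4,367,848 required, 4,367,560 in favor — not approved.
Class II: 4/5 of 847209 = 677767.20, rounded up to 677768; 677,768 required, 677,862 in favor — approved.
Class III: 4/5 of 389332 = 311465.60, rounded up to 311466; 311,466 required, 311,466 in favor — approved.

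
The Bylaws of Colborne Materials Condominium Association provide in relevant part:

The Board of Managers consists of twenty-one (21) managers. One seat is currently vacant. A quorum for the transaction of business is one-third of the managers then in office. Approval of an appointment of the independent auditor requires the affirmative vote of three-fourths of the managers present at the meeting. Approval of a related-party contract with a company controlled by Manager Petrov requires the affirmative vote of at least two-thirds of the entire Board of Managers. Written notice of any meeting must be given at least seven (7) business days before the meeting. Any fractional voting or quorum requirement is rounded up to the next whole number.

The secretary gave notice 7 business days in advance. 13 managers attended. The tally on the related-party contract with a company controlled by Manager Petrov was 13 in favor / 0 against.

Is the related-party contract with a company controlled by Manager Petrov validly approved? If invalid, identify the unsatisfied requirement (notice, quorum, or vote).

Invalid — vote requirement not satisfied.

Notice: 7 business days given; 7 required (7 ≥ 7). Satisfied.
Quorum: 13 present; quorum is 7. Satisfied.
Vote: the related-party contract with a company controlled by Manager Petrov requires two-thirds of the entire Board of Managers (21). 2/3 of 21 = 14, so 14 affirmative votes are needed; 13 voted in favor. Not satisfied.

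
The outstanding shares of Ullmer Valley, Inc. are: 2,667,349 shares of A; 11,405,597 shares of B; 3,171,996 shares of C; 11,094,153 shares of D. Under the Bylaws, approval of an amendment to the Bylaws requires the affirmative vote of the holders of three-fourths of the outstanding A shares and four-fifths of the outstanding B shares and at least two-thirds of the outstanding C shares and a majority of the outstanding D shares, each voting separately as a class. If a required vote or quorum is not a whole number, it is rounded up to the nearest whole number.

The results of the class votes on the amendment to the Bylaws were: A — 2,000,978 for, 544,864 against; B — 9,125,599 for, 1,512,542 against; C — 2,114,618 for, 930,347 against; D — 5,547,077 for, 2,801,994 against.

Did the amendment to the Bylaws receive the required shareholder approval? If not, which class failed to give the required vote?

A: 3/4 of 2667349 = 2000511.75, rounded up to 2000512; 2,000,512 required, 2,000,978 in favor — approved.
B: 4/5 of 11405597 = 9124477.60, rounded up to 9124478; 9,124,478 required, 9,125,599 in favor — approved.
C: 2/3 of 3171996 = 2114664; 2,114,664 required, 2,114,618 in favor — not approved.
D: a majority of 11094153 is 5547077; 5,547,077 required, 5,547,077 in favor — approved.

Not approved — the C shares did not give the required vote.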